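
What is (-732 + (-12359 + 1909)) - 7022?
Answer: -18204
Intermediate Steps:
(-732 + (-12359 + 1909)) - 7022 = (-732 - 10450) - 7022 = -11182 - 7022 = -18204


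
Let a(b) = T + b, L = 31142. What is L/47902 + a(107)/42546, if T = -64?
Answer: 663513659/1019019246 ≈ 0.65113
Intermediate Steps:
a(b) = -64 + b
L/47902 + a(107)/42546 = 31142/47902 + (-64 + 107)/42546 = 31142*(1/47902) + 43*(1/42546) = 15571/23951 + 43/42546 = 663513659/1019019246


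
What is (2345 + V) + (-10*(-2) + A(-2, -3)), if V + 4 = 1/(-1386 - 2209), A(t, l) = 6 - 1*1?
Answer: 8505769/3595 ≈ 2366.0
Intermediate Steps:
A(t, l) = 5 (A(t, l) = 6 - 1 = 5)
V = -14381/3595 (V = -4 + 1/(-1386 - 2209) = -4 + 1/(-3595) = -4 - 1/3595 = -14381/3595 ≈ -4.0003)
(2345 + V) + (-10*(-2) + A(-2, -3)) = (2345 - 14381/3595) + (-10*(-2) + 5) = 8415894/3595 + (20 + 5) = 8415894/3595 + 25 = 8505769/3595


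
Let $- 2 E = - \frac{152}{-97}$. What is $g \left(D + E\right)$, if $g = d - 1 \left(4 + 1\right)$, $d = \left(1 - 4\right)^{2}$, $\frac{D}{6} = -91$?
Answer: $- \frac{212152}{97} \approx -2187.1$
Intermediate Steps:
$E = - \frac{76}{97}$ ($E = - \frac{\left(-152\right) \frac{1}{-97}}{2} = - \frac{\left(-152\right) \left(- \frac{1}{97}\right)}{2} = \left(- \frac{1}{2}\right) \frac{152}{97} = - \frac{76}{97} \approx -0.78351$)
$D = -546$ ($D = 6 \left(-91\right) = -546$)
$d = 9$ ($d = \left(-3\right)^{2} = 9$)
$g = 4$ ($g = 9 - 1 \left(4 + 1\right) = 9 - 1 \cdot 5 = 9 - 5 = 4$)
$g \left(D + E\right) = 4 \left(-546 - \frac{76}{97}\right) = 4 \left(- \frac{53038}{97}\right) = - \frac{212152}{97}$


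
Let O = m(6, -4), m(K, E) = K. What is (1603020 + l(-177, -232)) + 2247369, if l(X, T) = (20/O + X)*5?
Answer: 11548562/3 ≈ 3.8495e+6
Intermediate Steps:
O = 6
l(X, T) = 50/3 + 5*X (l(X, T) = (20/6 + X)*5 = (20*(⅙) + X)*5 = (10/3 + X)*5 = 50/3 + 5*X)
(1603020 + l(-177, -232)) + 2247369 = (1603020 + (50/3 + 5*(-177))) + 2247369 = (1603020 + (50/3 - 885)) + 2247369 = (1603020 - 2605/3) + 2247369 = 4806455/3 + 2247369 = 11548562/3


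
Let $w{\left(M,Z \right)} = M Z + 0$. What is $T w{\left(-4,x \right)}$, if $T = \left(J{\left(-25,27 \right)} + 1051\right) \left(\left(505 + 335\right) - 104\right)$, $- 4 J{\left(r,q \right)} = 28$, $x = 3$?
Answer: $-9220608$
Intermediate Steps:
$J{\left(r,q \right)} = -7$ ($J{\left(r,q \right)} = \left(- \frac{1}{4}\right) 28 = -7$)
$T = 768384$ ($T = \left(-7 + 1051\right) \left(\left(505 + 335\right) - 104\right) = 1044 \left(840 - 104\right) = 1044 \cdot 736 = 768384$)
$w{\left(M,Z \right)} = M Z$
$T w{\left(-4,x \right)} = 768384 \left(\left(-4\right) 3\right) = 768384 \left(-12\right) = -9220608$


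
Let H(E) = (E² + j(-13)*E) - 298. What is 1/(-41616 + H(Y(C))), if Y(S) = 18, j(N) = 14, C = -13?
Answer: -1/41338 ≈ -2.4191e-5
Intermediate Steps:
H(E) = -298 + E² + 14*E (H(E) = (E² + 14*E) - 298 = -298 + E² + 14*E)
1/(-41616 + H(Y(C))) = 1/(-41616 + (-298 + 18² + 14*18)) = 1/(-41616 + (-298 + 324 + 252)) = 1/(-41616 + 278) = 1/(-41338) = -1/41338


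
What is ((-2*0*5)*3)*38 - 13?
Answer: -13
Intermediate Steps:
((-2*0*5)*3)*38 - 13 = ((0*5)*3)*38 - 13 = (0*3)*38 - 13 = 0*38 - 13 = 0 - 13 = -13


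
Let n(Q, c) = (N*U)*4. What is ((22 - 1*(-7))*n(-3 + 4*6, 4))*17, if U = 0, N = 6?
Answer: 0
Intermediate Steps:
n(Q, c) = 0 (n(Q, c) = (6*0)*4 = 0*4 = 0)
((22 - 1*(-7))*n(-3 + 4*6, 4))*17 = ((22 - 1*(-7))*0)*17 = ((22 + 7)*0)*17 = (29*0)*17 = 0*17 = 0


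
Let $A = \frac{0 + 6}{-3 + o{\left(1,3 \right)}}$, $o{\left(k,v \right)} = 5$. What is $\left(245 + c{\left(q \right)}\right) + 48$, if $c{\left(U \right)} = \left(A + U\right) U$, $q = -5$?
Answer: $303$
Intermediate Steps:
$A = 3$ ($A = \frac{0 + 6}{-3 + 5} = \frac{6}{2} = 6 \cdot \frac{1}{2} = 3$)
$c{\left(U \right)} = U \left(3 + U\right)$ ($c{\left(U \right)} = \left(3 + U\right) U = U \left(3 + U\right)$)
$\left(245 + c{\left(q \right)}\right) + 48 = \left(245 - 5 \left(3 - 5\right)\right) + 48 = \left(245 - -10\right) + 48 = \left(245 + 10\right) + 48 = 255 + 48 = 303$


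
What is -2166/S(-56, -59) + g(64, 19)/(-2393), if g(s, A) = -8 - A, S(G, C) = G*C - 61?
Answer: -1698559/2586833 ≈ -0.65662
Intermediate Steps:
S(G, C) = -61 + C*G (S(G, C) = C*G - 61 = -61 + C*G)
-2166/S(-56, -59) + g(64, 19)/(-2393) = -2166/(-61 - 59*(-56)) + (-8 - 1*19)/(-2393) = -2166/(-61 + 3304) + (-8 - 19)*(-1/2393) = -2166/3243 - 27*(-1/2393) = -2166*1/3243 + 27/2393 = -722/1081 + 27/2393 = -1698559/2586833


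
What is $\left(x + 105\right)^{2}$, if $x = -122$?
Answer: $289$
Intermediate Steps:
$\left(x + 105\right)^{2} = \left(-122 + 105\right)^{2} = \left(-17\right)^{2} = 289$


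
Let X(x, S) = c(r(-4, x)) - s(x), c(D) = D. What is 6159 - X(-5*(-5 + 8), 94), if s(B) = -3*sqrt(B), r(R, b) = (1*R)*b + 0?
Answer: 6099 - 3*I*sqrt(15) ≈ 6099.0 - 11.619*I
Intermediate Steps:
r(R, b) = R*b (r(R, b) = R*b + 0 = R*b)
X(x, S) = -4*x + 3*sqrt(x) (X(x, S) = -4*x - (-3)*sqrt(x) = -4*x + 3*sqrt(x))
6159 - X(-5*(-5 + 8), 94) = 6159 - (-(-20)*(-5 + 8) + 3*sqrt(-5*(-5 + 8))) = 6159 - (-(-20)*3 + 3*sqrt(-5*3)) = 6159 - (-4*(-15) + 3*sqrt(-15)) = 6159 - (60 + 3*(I*sqrt(15))) = 6159 - (60 + 3*I*sqrt(15)) = 6159 + (-60 - 3*I*sqrt(15)) = 6099 - 3*I*sqrt(15)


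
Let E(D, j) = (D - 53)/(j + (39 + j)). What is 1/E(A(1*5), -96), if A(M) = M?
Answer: 51/16 ≈ 3.1875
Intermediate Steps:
E(D, j) = (-53 + D)/(39 + 2*j)
1/E(A(1*5), -96) = 1/((-53 + 1*5)/(39 + 2*(-96))) = 1/((-53 + 5)/(39 - 192)) = 1/(-48/(-153)) = 1/(-1/153*(-48)) = 1/(16/51) = 51/16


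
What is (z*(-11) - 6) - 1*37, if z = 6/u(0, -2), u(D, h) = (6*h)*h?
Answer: -183/4 ≈ -45.750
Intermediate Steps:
u(D, h) = 6*h²
z = ¼ (z = 6/((6*(-2)²)) = 6/((6*4)) = 6/24 = 6*(1/24) = ¼ ≈ 0.25000)
(z*(-11) - 6) - 1*37 = ((¼)*(-11) - 6) - 1*37 = (-11/4 - 6) - 37 = -35/4 - 37 = -183/4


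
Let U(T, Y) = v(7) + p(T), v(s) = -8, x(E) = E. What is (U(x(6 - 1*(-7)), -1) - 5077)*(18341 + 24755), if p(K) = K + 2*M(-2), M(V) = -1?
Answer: -218669104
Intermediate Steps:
p(K) = -2 + K (p(K) = K + 2*(-1) = K - 2 = -2 + K)
U(T, Y) = -10 + T (U(T, Y) = -8 + (-2 + T) = -10 + T)
(U(x(6 - 1*(-7)), -1) - 5077)*(18341 + 24755) = ((-10 + (6 - 1*(-7))) - 5077)*(18341 + 24755) = ((-10 + (6 + 7)) - 5077)*43096 = ((-10 + 13) - 5077)*43096 = (3 - 5077)*43096 = -5074*43096 = -218669104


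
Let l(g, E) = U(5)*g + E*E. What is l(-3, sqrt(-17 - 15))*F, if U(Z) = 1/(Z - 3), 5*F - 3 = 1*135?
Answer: -4623/5 ≈ -924.60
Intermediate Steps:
F = 138/5 (F = 3/5 + (1*135)/5 = 3/5 + (1/5)*135 = 3/5 + 27 = 138/5 ≈ 27.600)
U(Z) = 1/(-3 + Z)
l(g, E) = E**2 + g/2 (l(g, E) = g/(-3 + 5) + E*E = g/2 + E**2 = E**2 + g/2)
l(-3, sqrt(-17 - 15))*F = ((sqrt(-17 - 15))**2 + (1/2)*(-3))*(138/5) = ((sqrt(-32))**2 - 3/2)*(138/5) = ((4*I*sqrt(2))**2 - 3/2)*(138/5) = (-32 - 3/2)*(138/5) = -67/2*138/5 = -4623/5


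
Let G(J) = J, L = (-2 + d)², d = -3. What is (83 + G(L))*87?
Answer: 9396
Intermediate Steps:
L = 25 (L = (-2 - 3)² = (-5)² = 25)
(83 + G(L))*87 = (83 + 25)*87 = 108*87 = 9396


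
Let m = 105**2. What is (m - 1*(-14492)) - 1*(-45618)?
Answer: 71135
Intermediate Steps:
m = 11025
(m - 1*(-14492)) - 1*(-45618) = (11025 - 1*(-14492)) - 1*(-45618) = (11025 + 14492) + 45618 = 25517 + 45618 = 71135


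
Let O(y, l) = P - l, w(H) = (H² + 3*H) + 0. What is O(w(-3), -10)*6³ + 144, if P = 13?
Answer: 5112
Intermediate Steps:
w(H) = H² + 3*H
O(y, l) = 13 - l
O(w(-3), -10)*6³ + 144 = (13 - 1*(-10))*6³ + 144 = (13 + 10)*216 + 144 = 23*216 + 144 = 4968 + 144 = 5112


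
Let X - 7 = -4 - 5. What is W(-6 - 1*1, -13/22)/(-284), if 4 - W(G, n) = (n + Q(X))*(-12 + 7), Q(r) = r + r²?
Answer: -243/6248 ≈ -0.038892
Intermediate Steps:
X = -2 (X = 7 + (-4 - 5) = 7 - 9 = -2)
W(G, n) = 14 + 5*n (W(G, n) = 4 - (n - 2*(1 - 2))*(-12 + 7) = 4 - (n - 2*(-1))*(-5) = 4 - (n + 2)*(-5) = 4 - (2 + n)*(-5) = 4 - (-10 - 5*n) = 4 + (10 + 5*n) = 14 + 5*n)
W(-6 - 1*1, -13/22)/(-284) = (14 + 5*(-13/22))/(-284) = (14 + 5*(-13*1/22))*(-1/284) = (14 + 5*(-13/22))*(-1/284) = (14 - 65/22)*(-1/284) = (243/22)*(-1/284) = -243/6248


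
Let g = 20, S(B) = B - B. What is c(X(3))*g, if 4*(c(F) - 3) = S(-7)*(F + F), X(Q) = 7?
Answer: 60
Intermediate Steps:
S(B) = 0
c(F) = 3 (c(F) = 3 + (0*(F + F))/4 = 3 + (0*(2*F))/4 = 3 + (¼)*0 = 3 + 0 = 3)
c(X(3))*g = 3*20 = 60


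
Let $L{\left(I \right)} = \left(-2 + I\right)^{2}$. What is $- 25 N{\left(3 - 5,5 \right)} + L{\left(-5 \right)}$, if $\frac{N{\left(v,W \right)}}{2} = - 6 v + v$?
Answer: $-451$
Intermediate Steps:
$N{\left(v,W \right)} = - 10 v$ ($N{\left(v,W \right)} = 2 \left(- 6 v + v\right) = 2 \left(- 5 v\right) = - 10 v$)
$- 25 N{\left(3 - 5,5 \right)} + L{\left(-5 \right)} = - 25 \left(- 10 \left(3 - 5\right)\right) + \left(-2 - 5\right)^{2} = - 25 \left(- 10 \left(3 - 5\right)\right) + \left(-7\right)^{2} = - 25 \left(\left(-10\right) \left(-2\right)\right) + 49 = \left(-25\right) 20 + 49 = -500 + 49 = -451$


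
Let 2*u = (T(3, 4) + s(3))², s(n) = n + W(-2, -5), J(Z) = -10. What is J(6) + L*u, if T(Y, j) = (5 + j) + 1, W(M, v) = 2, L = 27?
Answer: 6055/2 ≈ 3027.5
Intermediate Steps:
T(Y, j) = 6 + j
s(n) = 2 + n (s(n) = n + 2 = 2 + n)
u = 225/2 (u = ((6 + 4) + (2 + 3))²/2 = (10 + 5)²/2 = (½)*15² = (½)*225 = 225/2 ≈ 112.50)
J(6) + L*u = -10 + 27*(225/2) = -10 + 6075/2 = 6055/2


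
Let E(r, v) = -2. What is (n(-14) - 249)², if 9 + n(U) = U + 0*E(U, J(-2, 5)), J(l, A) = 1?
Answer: 73984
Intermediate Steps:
n(U) = -9 + U (n(U) = -9 + (U + 0*(-2)) = -9 + (U + 0) = -9 + U)
(n(-14) - 249)² = ((-9 - 14) - 249)² = (-23 - 249)² = (-272)² = 73984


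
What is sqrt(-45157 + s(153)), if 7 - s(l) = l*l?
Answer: I*sqrt(68559) ≈ 261.84*I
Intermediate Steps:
s(l) = 7 - l**2 (s(l) = 7 - l*l = 7 - l**2)
sqrt(-45157 + s(153)) = sqrt(-45157 + (7 - 1*153**2)) = sqrt(-45157 + (7 - 1*23409)) = sqrt(-45157 + (7 - 23409)) = sqrt(-45157 - 23402) = sqrt(-68559) = I*sqrt(68559)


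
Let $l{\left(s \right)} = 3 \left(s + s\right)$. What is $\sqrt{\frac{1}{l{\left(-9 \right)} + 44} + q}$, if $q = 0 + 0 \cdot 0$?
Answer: $\frac{i \sqrt{10}}{10} \approx 0.31623 i$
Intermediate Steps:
$l{\left(s \right)} = 6 s$ ($l{\left(s \right)} = 3 \cdot 2 s = 6 s$)
$q = 0$ ($q = 0 + 0 = 0$)
$\sqrt{\frac{1}{l{\left(-9 \right)} + 44} + q} = \sqrt{\frac{1}{6 \left(-9\right) + 44} + 0} = \sqrt{\frac{1}{-54 + 44} + 0} = \sqrt{\frac{1}{-10} + 0} = \sqrt{- \frac{1}{10} + 0} = \sqrt{- \frac{1}{10}} = \frac{i \sqrt{10}}{10}$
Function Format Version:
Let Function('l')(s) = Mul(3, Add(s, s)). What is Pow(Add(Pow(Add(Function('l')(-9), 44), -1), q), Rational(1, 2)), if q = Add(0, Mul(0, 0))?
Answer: Mul(Rational(1, 10), I, Pow(10, Rational(1, 2))) ≈ Mul(0.31623, I)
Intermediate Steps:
Function('l')(s) = Mul(6, s) (Function('l')(s) = Mul(3, Mul(2, s)) = Mul(6, s))
q = 0 (q = Add(0, 0) = 0)
Pow(Add(Pow(Add(Function('l')(-9), 44), -1), q), Rational(1, 2)) = Pow(Add(Pow(Add(Mul(6, -9), 44), -1), 0), Rational(1, 2)) = Pow(Add(Pow(Add(-54, 44), -1), 0), Rational(1, 2)) = Pow(Add(Pow(-10, -1), 0), Rational(1, 2)) = Pow(Add(Rational(-1, 10), 0), Rational(1, 2)) = Pow(Rational(-1, 10), Rational(1, 2)) = Mul(Rational(1, 10), I, Pow(10, Rational(1, 2)))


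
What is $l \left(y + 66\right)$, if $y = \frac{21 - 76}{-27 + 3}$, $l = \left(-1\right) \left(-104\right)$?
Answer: $\frac{21307}{3} \approx 7102.3$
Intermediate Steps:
$l = 104$
$y = \frac{55}{24}$ ($y = - \frac{55}{-24} = \left(-55\right) \left(- \frac{1}{24}\right) = \frac{55}{24} \approx 2.2917$)
$l \left(y + 66\right) = 104 \left(\frac{55}{24} + 66\right) = 104 \cdot \frac{1639}{24} = \frac{21307}{3}$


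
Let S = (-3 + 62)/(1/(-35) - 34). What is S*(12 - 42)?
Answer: 20650/397 ≈ 52.015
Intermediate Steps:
S = -2065/1191 (S = 59/(-1/35 - 34) = 59/(-1191/35) = 59*(-35/1191) = -2065/1191 ≈ -1.7338)
S*(12 - 42) = -2065*(12 - 42)/1191 = -2065/1191*(-30) = 20650/397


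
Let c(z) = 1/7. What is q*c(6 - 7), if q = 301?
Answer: 43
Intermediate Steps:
c(z) = 1/7
q*c(6 - 7) = 301*(1/7) = 43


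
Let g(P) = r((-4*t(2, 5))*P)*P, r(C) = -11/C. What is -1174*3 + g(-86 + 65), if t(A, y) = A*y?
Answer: -140869/40 ≈ -3521.7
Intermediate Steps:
g(P) = 11/40 (g(P) = (-11*(-1/(40*P)))*P = (-(-11)/(40*P))*P = (11/(40*P))*P = 11/40)
-1174*3 + g(-86 + 65) = -1174*3 + 11/40 = -3522 + 11/40 = -140869/40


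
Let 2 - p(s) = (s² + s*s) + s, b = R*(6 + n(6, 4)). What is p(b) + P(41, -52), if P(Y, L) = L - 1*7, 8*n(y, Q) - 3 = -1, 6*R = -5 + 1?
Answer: -788/9 ≈ -87.556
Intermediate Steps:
R = -⅔ (R = (-5 + 1)/6 = (⅙)*(-4) = -⅔ ≈ -0.66667)
n(y, Q) = ¼ (n(y, Q) = 3/8 + (⅛)*(-1) = 3/8 - ⅛ = ¼)
P(Y, L) = -7 + L (P(Y, L) = L - 7 = -7 + L)
b = -25/6 (b = -2*(6 + ¼)/3 = -⅔*25/4 = -25/6 ≈ -4.1667)
p(s) = 2 - s - 2*s² (p(s) = 2 - ((s² + s*s) + s) = 2 - ((s² + s²) + s) = 2 - (2*s² + s) = 2 - (s + 2*s²) = 2 + (-s - 2*s²) = 2 - s - 2*s²)
p(b) + P(41, -52) = (2 - 1*(-25/6) - 2*(-25/6)²) + (-7 - 52) = (2 + 25/6 - 2*625/36) - 59 = (2 + 25/6 - 625/18) - 59 = -257/9 - 59 = -788/9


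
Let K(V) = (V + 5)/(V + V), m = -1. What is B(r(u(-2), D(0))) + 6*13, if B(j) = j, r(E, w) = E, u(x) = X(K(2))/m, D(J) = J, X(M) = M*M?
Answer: 1199/16 ≈ 74.938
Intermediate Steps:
K(V) = (5 + V)/(2*V) (K(V) = (5 + V)/((2*V)) = (5 + V)*(1/(2*V)) = (5 + V)/(2*V))
X(M) = M**2
u(x) = -49/16 (u(x) = ((1/2)*(5 + 2)/2)**2/(-1) = ((1/2)*(1/2)*7)**2*(-1) = (7/4)**2*(-1) = (49/16)*(-1) = -49/16)
B(r(u(-2), D(0))) + 6*13 = -49/16 + 6*13 = -49/16 + 78 = 1199/16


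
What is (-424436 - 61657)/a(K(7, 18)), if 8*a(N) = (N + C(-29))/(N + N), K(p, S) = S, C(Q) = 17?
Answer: -139994784/35 ≈ -3.9999e+6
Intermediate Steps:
a(N) = (17 + N)/(16*N) (a(N) = ((N + 17)/(N + N))/8 = ((17 + N)/((2*N)))/8 = ((17 + N)*(1/(2*N)))/8 = ((17 + N)/(2*N))/8 = (17 + N)/(16*N))
(-424436 - 61657)/a(K(7, 18)) = (-424436 - 61657)/(((1/16)*(17 + 18)/18)) = -486093/((1/16)*(1/18)*35) = -486093/35/288 = -486093*288/35 = -139994784/35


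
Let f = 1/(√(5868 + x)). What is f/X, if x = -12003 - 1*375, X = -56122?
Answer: I*√6510/365354220 ≈ 2.2084e-7*I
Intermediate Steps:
x = -12378 (x = -12003 - 375 = -12378)
f = -I*√6510/6510 (f = 1/(√(5868 - 12378)) = 1/(√(-6510)) = 1/(I*√6510) = -I*√6510/6510 ≈ -0.012394*I)
f/X = -I*√6510/6510/(-56122) = -I*√6510/6510*(-1/56122) = I*√6510/365354220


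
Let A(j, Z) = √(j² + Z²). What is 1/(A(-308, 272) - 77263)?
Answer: -77263/5969402321 - 4*√10553/5969402321 ≈ -1.3012e-5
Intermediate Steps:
A(j, Z) = √(Z² + j²)
1/(A(-308, 272) - 77263) = 1/(√(272² + (-308)²) - 77263) = 1/(√(73984 + 94864) - 77263) = 1/(√168848 - 77263) = 1/(4*√10553 - 77263) = 1/(-77263 + 4*√10553)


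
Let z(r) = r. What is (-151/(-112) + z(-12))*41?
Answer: -48913/112 ≈ -436.72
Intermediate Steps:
(-151/(-112) + z(-12))*41 = (-151/(-112) - 12)*41 = (-151*(-1/112) - 12)*41 = (151/112 - 12)*41 = -1193/112*41 = -48913/112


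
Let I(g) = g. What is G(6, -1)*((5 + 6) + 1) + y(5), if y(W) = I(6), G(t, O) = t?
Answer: 78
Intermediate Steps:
y(W) = 6
G(6, -1)*((5 + 6) + 1) + y(5) = 6*((5 + 6) + 1) + 6 = 6*(11 + 1) + 6 = 6*12 + 6 = 72 + 6 = 78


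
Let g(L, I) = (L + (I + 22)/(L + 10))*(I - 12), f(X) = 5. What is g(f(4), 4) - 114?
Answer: -2518/15 ≈ -167.87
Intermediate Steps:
g(L, I) = (-12 + I)*(L + (22 + I)/(10 + L)) (g(L, I) = (L + (22 + I)/(10 + L))*(-12 + I) = (-12 + I)*(L + (22 + I)/(10 + L)))
g(f(4), 4) - 114 = (-264 + 4² - 120*5 - 12*5² + 10*4 + 4*5² + 10*4*5)/(10 + 5) - 114 = (-264 + 16 - 600 - 12*25 + 40 + 4*25 + 200)/15 - 114 = (-264 + 16 - 600 - 300 + 40 + 100 + 200)/15 - 114 = (1/15)*(-808) - 114 = -808/15 - 114 = -2518/15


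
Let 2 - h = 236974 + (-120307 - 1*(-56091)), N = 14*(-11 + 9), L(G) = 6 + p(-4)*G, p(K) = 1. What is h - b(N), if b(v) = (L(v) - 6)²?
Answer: -173540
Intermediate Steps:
L(G) = 6 + G (L(G) = 6 + 1*G = 6 + G)
N = -28 (N = 14*(-2) = -28)
b(v) = v² (b(v) = ((6 + v) - 6)² = v²)
h = -172756 (h = 2 - (236974 + (-120307 - 1*(-56091))) = 2 - (236974 + (-120307 + 56091)) = 2 - (236974 - 64216) = 2 - 1*172758 = 2 - 172758 = -172756)
h - b(N) = -172756 - 1*(-28)² = -172756 - 1*784 = -172756 - 784 = -173540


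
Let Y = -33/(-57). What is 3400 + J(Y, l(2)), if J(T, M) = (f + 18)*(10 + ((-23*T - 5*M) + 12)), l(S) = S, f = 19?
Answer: 63675/19 ≈ 3351.3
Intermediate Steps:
Y = 11/19 (Y = -33*(-1/57) = 11/19 ≈ 0.57895)
J(T, M) = 814 - 851*T - 185*M (J(T, M) = (19 + 18)*(10 + ((-23*T - 5*M) + 12)) = 37*(10 + (12 - 23*T - 5*M)) = 37*(22 - 23*T - 5*M) = 814 - 851*T - 185*M)
3400 + J(Y, l(2)) = 3400 + (814 - 851*11/19 - 185*2) = 3400 + (814 - 9361/19 - 370) = 3400 - 925/19 = 63675/19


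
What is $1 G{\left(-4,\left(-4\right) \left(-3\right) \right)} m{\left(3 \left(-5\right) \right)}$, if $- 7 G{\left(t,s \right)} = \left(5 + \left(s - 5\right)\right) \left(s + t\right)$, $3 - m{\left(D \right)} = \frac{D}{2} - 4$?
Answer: $- \frac{1392}{7} \approx -198.86$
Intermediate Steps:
$m{\left(D \right)} = 7 - \frac{D}{2}$ ($m{\left(D \right)} = 3 - \left(\frac{D}{2} - 4\right) = 3 - \left(-4 + \frac{D}{2}\right) = 7 - \frac{D}{2}$)
$G{\left(t,s \right)} = - \frac{s \left(s + t\right)}{7}$ ($G{\left(t,s \right)} = - \frac{\left(5 + \left(s - 5\right)\right) \left(s + t\right)}{7} = - \frac{\left(5 + \left(-5 + s\right)\right) \left(s + t\right)}{7} = - \frac{s \left(s + t\right)}{7}$)
$1 G{\left(-4,\left(-4\right) \left(-3\right) \right)} m{\left(3 \left(-5\right) \right)} = 1 \left(- \frac{\left(-4\right) \left(-3\right) \left(\left(-4\right) \left(-3\right) - 4\right)}{7}\right) \left(7 - \frac{3 \left(-5\right)}{2}\right) = 1 \left(\left(- \frac{1}{7}\right) 12 \left(12 - 4\right)\right) \left(7 - - \frac{15}{2}\right) = 1 \left(\left(- \frac{1}{7}\right) 12 \cdot 8\right) \left(7 + \frac{15}{2}\right) = 1 \left(- \frac{96}{7}\right) \frac{29}{2} = \left(- \frac{96}{7}\right) \frac{29}{2} = - \frac{1392}{7}$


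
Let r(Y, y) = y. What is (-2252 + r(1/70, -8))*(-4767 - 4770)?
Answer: 21553620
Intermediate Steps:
(-2252 + r(1/70, -8))*(-4767 - 4770) = (-2252 - 8)*(-4767 - 4770) = -2260*(-9537) = 21553620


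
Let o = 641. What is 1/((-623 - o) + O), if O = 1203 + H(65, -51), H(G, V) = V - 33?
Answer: -1/145 ≈ -0.0068966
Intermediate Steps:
H(G, V) = -33 + V
O = 1119 (O = 1203 + (-33 - 51) = 1203 - 84 = 1119)
1/((-623 - o) + O) = 1/((-623 - 1*641) + 1119) = 1/((-623 - 641) + 1119) = 1/(-1264 + 1119) = 1/(-145) = -1/145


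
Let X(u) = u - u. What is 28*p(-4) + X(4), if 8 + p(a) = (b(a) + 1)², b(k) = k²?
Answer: 7868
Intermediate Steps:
X(u) = 0
p(a) = -8 + (1 + a²)² (p(a) = -8 + (a² + 1)² = -8 + (1 + a²)²)
28*p(-4) + X(4) = 28*(-8 + (1 + (-4)²)²) + 0 = 28*(-8 + (1 + 16)²) + 0 = 28*(-8 + 17²) + 0 = 28*(-8 + 289) + 0 = 28*281 + 0 = 7868 + 0 = 7868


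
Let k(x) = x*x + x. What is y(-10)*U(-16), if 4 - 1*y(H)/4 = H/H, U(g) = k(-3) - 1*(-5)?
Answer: 132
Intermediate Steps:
k(x) = x + x² (k(x) = x² + x = x + x²)
U(g) = 11 (U(g) = -3*(1 - 3) - 1*(-5) = -3*(-2) + 5 = 6 + 5 = 11)
y(H) = 12 (y(H) = 16 - 4*H/H = 16 - 4*1 = 16 - 4 = 12)
y(-10)*U(-16) = 12*11 = 132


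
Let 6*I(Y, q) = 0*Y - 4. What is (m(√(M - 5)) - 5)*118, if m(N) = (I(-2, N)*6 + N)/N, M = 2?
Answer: -472 + 472*I*√3/3 ≈ -472.0 + 272.51*I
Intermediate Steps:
I(Y, q) = -⅔ (I(Y, q) = (0*Y - 4)/6 = (0 - 4)/6 = (⅙)*(-4) = -⅔)
m(N) = (-4 + N)/N (m(N) = (-⅔*6 + N)/N = (-4 + N)/N)
(m(√(M - 5)) - 5)*118 = ((-4 + √(2 - 5))/(√(2 - 5)) - 5)*118 = ((-4 + √(-3))/(√(-3)) - 5)*118 = ((-4 + I*√3)/((I*√3)) - 5)*118 = ((-I*√3/3)*(-4 + I*√3) - 5)*118 = (-I*√3*(-4 + I*√3)/3 - 5)*118 = (-5 - I*√3*(-4 + I*√3)/3)*118 = -590 - 118*I*√3*(-4 + I*√3)/3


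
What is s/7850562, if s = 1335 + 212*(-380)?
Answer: -79225/7850562 ≈ -0.010092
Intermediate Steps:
s = -79225 (s = 1335 - 80560 = -79225)
s/7850562 = -79225/7850562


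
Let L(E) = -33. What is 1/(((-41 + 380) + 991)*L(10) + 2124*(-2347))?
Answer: -1/5028918 ≈ -1.9885e-7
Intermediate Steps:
1/(((-41 + 380) + 991)*L(10) + 2124*(-2347)) = 1/(((-41 + 380) + 991)*(-33) + 2124*(-2347)) = 1/((339 + 991)*(-33) - 4985028) = 1/(1330*(-33) - 4985028) = 1/(-43890 - 4985028) = 1/(-5028918) = -1/5028918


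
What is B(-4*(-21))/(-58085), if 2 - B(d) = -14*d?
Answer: -1178/58085 ≈ -0.020281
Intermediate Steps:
B(d) = 2 + 14*d (B(d) = 2 - (-14)*d = 2 + 14*d)
B(-4*(-21))/(-58085) = (2 + 14*(-4*(-21)))/(-58085) = (2 + 14*84)*(-1/58085) = (2 + 1176)*(-1/58085) = 1178*(-1/58085) = -1178/58085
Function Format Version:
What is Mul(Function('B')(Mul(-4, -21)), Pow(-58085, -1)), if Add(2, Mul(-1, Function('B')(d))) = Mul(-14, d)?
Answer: Rational(-1178, 58085) ≈ -0.020281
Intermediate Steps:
Function('B')(d) = Add(2, Mul(14, d)) (Function('B')(d) = Add(2, Mul(-1, Mul(-14, d))) = Add(2, Mul(14, d)))
Mul(Function('B')(Mul(-4, -21)), Pow(-58085, -1)) = Mul(Add(2, Mul(14, Mul(-4, -21))), Pow(-58085, -1)) = Mul(Add(2, Mul(14, 84)), Rational(-1, 58085)) = Mul(Add(2, 1176), Rational(-1, 58085)) = Mul(1178, Rational(-1, 58085)) = Rational(-1178, 58085)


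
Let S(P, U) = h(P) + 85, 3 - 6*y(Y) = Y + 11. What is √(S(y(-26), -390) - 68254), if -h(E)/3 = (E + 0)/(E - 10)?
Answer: I*√3340218/7 ≈ 261.09*I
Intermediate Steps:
y(Y) = -4/3 - Y/6 (y(Y) = ½ - (Y + 11)/6 = ½ - (11 + Y)/6 = ½ + (-11/6 - Y/6) = -4/3 - Y/6)
h(E) = -3*E/(-10 + E) (h(E) = -3*(E + 0)/(E - 10) = -3*E/(-10 + E))
S(P, U) = 85 - 3*P/(-10 + P) (S(P, U) = -3*P/(-10 + P) + 85 = 85 - 3*P/(-10 + P))
√(S(y(-26), -390) - 68254) = √(2*(-425 + 41*(-4/3 - ⅙*(-26)))/(-10 + (-4/3 - ⅙*(-26))) - 68254) = √(2*(-425 + 41*(-4/3 + 13/3))/(-10 + (-4/3 + 13/3)) - 68254) = √(2*(-425 + 41*3)/(-10 + 3) - 68254) = √(2*(-425 + 123)/(-7) - 68254) = √(2*(-⅐)*(-302) - 68254) = √(604/7 - 68254) = √(-477174/7) = I*√3340218/7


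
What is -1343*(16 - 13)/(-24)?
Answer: 1343/8 ≈ 167.88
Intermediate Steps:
-1343*(16 - 13)/(-24) = -4029*(-1)/24 = -1343*(-1/8) = 1343/8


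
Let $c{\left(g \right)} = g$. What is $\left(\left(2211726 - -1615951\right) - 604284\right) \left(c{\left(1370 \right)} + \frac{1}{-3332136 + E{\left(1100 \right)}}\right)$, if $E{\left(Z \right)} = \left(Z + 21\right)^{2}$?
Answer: $\frac{9165486391489557}{2075495} \approx 4.416 \cdot 10^{9}$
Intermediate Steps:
$E{\left(Z \right)} = \left(21 + Z\right)^{2}$
$\left(\left(2211726 - -1615951\right) - 604284\right) \left(c{\left(1370 \right)} + \frac{1}{-3332136 + E{\left(1100 \right)}}\right) = \left(\left(2211726 - -1615951\right) - 604284\right) \left(1370 + \frac{1}{-3332136 + \left(21 + 1100\right)^{2}}\right) = \left(\left(2211726 + 1615951\right) - 604284\right) \left(1370 + \frac{1}{-3332136 + 1121^{2}}\right) = \left(3827677 - 604284\right) \left(1370 + \frac{1}{-3332136 + 1256641}\right) = 3223393 \left(1370 + \frac{1}{-2075495}\right) = 3223393 \left(1370 - \frac{1}{2075495}\right) = 3223393 \cdot \frac{2843428149}{2075495} = \frac{9165486391489557}{2075495}$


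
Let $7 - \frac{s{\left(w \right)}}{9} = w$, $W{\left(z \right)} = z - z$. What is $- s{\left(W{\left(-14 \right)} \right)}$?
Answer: $-63$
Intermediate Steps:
$W{\left(z \right)} = 0$
$s{\left(w \right)} = 63 - 9 w$
$- s{\left(W{\left(-14 \right)} \right)} = - (63 - 0) = - (63 + 0) = \left(-1\right) 63 = -63$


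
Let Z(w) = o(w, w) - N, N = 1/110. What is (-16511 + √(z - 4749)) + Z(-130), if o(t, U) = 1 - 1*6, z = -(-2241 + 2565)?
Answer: -1816761/110 + I*√5073 ≈ -16516.0 + 71.225*I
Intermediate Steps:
z = -324 (z = -1*324 = -324)
o(t, U) = -5 (o(t, U) = 1 - 6 = -5)
N = 1/110 ≈ 0.0090909
Z(w) = -551/110 (Z(w) = -5 - 1*1/110 = -5 - 1/110 = -551/110)
(-16511 + √(z - 4749)) + Z(-130) = (-16511 + √(-324 - 4749)) - 551/110 = (-16511 + √(-5073)) - 551/110 = (-16511 + I*√5073) - 551/110 = -1816761/110 + I*√5073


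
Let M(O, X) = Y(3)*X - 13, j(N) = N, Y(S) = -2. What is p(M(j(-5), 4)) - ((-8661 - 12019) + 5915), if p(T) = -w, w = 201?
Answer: 14564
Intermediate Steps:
M(O, X) = -13 - 2*X (M(O, X) = -2*X - 13 = -13 - 2*X)
p(T) = -201 (p(T) = -1*201 = -201)
p(M(j(-5), 4)) - ((-8661 - 12019) + 5915) = -201 - ((-8661 - 12019) + 5915) = -201 - (-20680 + 5915) = -201 - 1*(-14765) = -201 + 14765 = 14564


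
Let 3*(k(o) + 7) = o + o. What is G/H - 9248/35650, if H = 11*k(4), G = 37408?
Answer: -2001054032/2548975 ≈ -785.04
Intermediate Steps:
k(o) = -7 + 2*o/3 (k(o) = -7 + (o + o)/3 = -7 + (2*o)/3 = -7 + 2*o/3)
H = -143/3 (H = 11*(-7 + (2/3)*4) = 11*(-7 + 8/3) = 11*(-13/3) = -143/3 ≈ -47.667)
G/H - 9248/35650 = 37408/(-143/3) - 9248/35650 = 37408*(-3/143) - 9248*1/35650 = -112224/143 - 4624/17825 = -2001054032/2548975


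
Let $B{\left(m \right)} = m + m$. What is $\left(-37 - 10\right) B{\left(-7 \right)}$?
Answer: $658$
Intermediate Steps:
$B{\left(m \right)} = 2 m$
$\left(-37 - 10\right) B{\left(-7 \right)} = \left(-37 - 10\right) 2 \left(-7\right) = \left(-47\right) \left(-14\right) = 658$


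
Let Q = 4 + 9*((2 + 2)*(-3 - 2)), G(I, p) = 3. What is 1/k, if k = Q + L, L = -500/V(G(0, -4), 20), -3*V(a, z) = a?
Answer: 1/324 ≈ 0.0030864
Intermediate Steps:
V(a, z) = -a/3
Q = -176 (Q = 4 + 9*(4*(-5)) = 4 + 9*(-20) = 4 - 180 = -176)
L = 500 (L = -500/((-⅓*3)) = -500/(-1) = -500*(-1) = 500)
k = 324 (k = -176 + 500 = 324)
1/k = 1/324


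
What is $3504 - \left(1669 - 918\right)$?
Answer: $2753$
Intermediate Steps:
$3504 - \left(1669 - 918\right) = 3504 - 751 = 2753$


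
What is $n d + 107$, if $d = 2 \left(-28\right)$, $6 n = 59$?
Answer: $- \frac{1331}{3} \approx -443.67$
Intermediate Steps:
$n = \frac{59}{6}$ ($n = \frac{1}{6} \cdot 59 = \frac{59}{6} \approx 9.8333$)
$d = -56$
$n d + 107 = \frac{59}{6} \left(-56\right) + 107 = - \frac{1652}{3} + 107 = - \frac{1331}{3}$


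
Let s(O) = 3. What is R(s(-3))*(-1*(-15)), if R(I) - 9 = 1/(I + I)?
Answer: 275/2 ≈ 137.50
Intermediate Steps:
R(I) = 9 + 1/(2*I) (R(I) = 9 + 1/(I + I) = 9 + 1/(2*I))
R(s(-3))*(-1*(-15)) = (9 + (½)/3)*(-1*(-15)) = (9 + (½)*(⅓))*15 = (9 + ⅙)*15 = (55/6)*15 = 275/2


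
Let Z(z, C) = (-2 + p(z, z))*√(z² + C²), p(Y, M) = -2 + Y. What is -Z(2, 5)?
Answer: 2*√29 ≈ 10.770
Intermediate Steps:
Z(z, C) = √(C² + z²)*(-4 + z) (Z(z, C) = (-2 + (-2 + z))*√(z² + C²) = (-4 + z)*√(C² + z²) = √(C² + z²)*(-4 + z))
-Z(2, 5) = -√(5² + 2²)*(-4 + 2) = -√(25 + 4)*(-2) = -√29*(-2) = -(-2)*√29 = 2*√29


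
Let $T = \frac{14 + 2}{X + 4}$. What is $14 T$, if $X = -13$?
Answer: $- \frac{224}{9} \approx -24.889$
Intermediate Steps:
$T = - \frac{16}{9}$ ($T = \frac{14 + 2}{-13 + 4} = \frac{16}{-9} = 16 \left(- \frac{1}{9}\right) = - \frac{16}{9} \approx -1.7778$)
$14 T = 14 \left(- \frac{16}{9}\right) = - \frac{224}{9}$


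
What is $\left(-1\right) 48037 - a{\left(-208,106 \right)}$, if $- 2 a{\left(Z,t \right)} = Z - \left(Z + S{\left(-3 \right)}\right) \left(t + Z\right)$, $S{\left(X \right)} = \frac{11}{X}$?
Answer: $-58936$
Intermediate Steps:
$a{\left(Z,t \right)} = - \frac{Z}{2} + \frac{\left(- \frac{11}{3} + Z\right) \left(Z + t\right)}{2}$ ($a{\left(Z,t \right)} = - \frac{Z - \left(Z + \frac{11}{-3}\right) \left(t + Z\right)}{2} = - \frac{Z - \left(Z + 11 \left(- \frac{1}{3}\right)\right) \left(Z + t\right)}{2} = - \frac{Z - \left(Z - \frac{11}{3}\right) \left(Z + t\right)}{2} = - \frac{Z - \left(- \frac{11}{3} + Z\right) \left(Z + t\right)}{2} = - \frac{Z}{2} + \frac{\left(- \frac{11}{3} + Z\right) \left(Z + t\right)}{2}$)
$\left(-1\right) 48037 - a{\left(-208,106 \right)} = \left(-1\right) 48037 - \left(\frac{\left(-208\right)^{2}}{2} - \frac{583}{3} - - \frac{1456}{3} + \frac{1}{2} \left(-208\right) 106\right) = -48037 - \left(\frac{1}{2} \cdot 43264 - \frac{583}{3} + \frac{1456}{3} - 11024\right) = -48037 - \left(21632 - \frac{583}{3} + \frac{1456}{3} - 11024\right) = -48037 - 10899 = -58936$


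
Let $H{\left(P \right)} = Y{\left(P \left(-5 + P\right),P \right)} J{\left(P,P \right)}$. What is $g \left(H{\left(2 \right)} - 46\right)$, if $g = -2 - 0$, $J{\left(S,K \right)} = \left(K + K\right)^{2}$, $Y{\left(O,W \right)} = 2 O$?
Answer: $476$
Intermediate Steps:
$J{\left(S,K \right)} = 4 K^{2}$ ($J{\left(S,K \right)} = \left(2 K\right)^{2} = 4 K^{2}$)
$H{\left(P \right)} = 8 P^{3} \left(-5 + P\right)$ ($H{\left(P \right)} = 2 P \left(-5 + P\right) 4 P^{2} = 8 P^{3} \left(-5 + P\right)$)
$g = -2$ ($g = -2 + 0 = -2$)
$g \left(H{\left(2 \right)} - 46\right) = - 2 \left(8 \cdot 2^{3} \left(-5 + 2\right) - 46\right) = - 2 \left(8 \cdot 8 \left(-3\right) - 46\right) = - 2 \left(-192 - 46\right) = \left(-2\right) \left(-238\right) = 476$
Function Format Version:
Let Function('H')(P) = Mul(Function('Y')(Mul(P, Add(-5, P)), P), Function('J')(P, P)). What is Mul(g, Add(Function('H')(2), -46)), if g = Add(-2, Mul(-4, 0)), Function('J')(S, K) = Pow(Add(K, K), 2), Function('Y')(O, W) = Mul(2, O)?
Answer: 476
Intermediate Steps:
Function('J')(S, K) = Mul(4, Pow(K, 2)) (Function('J')(S, K) = Pow(Mul(2, K), 2) = Mul(4, Pow(K, 2)))
Function('H')(P) = Mul(8, Pow(P, 3), Add(-5, P)) (Function('H')(P) = Mul(Mul(2, Mul(P, Add(-5, P))), Mul(4, Pow(P, 2))) = Mul(Mul(2, P, Add(-5, P)), Mul(4, Pow(P, 2))) = Mul(8, Pow(P, 3), Add(-5, P)))
g = -2 (g = Add(-2, 0) = -2)
Mul(g, Add(Function('H')(2), -46)) = Mul(-2, Add(Mul(8, Pow(2, 3), Add(-5, 2)), -46)) = Mul(-2, Add(Mul(8, 8, -3), -46)) = Mul(-2, Add(-192, -46)) = Mul(-2, -238) = 476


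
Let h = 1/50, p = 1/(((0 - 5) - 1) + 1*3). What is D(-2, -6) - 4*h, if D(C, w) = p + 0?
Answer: -31/75 ≈ -0.41333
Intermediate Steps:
p = -⅓ (p = 1/((-5 - 1) + 3) = 1/(-6 + 3) = 1/(-3) = -⅓ ≈ -0.33333)
h = 1/50 ≈ 0.020000
D(C, w) = -⅓ (D(C, w) = -⅓ + 0 = -⅓)
D(-2, -6) - 4*h = -⅓ - 4*1/50 = -⅓ - 2/25 = -31/75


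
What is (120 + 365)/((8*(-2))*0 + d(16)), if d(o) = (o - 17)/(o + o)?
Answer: -15520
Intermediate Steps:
d(o) = (-17 + o)/(2*o) (d(o) = (-17 + o)/((2*o)) = (-17 + o)*(1/(2*o)) = (-17 + o)/(2*o))
(120 + 365)/((8*(-2))*0 + d(16)) = (120 + 365)/((8*(-2))*0 + (1/2)*(-17 + 16)/16) = 485/(-16*0 + (1/2)*(1/16)*(-1)) = 485/(0 - 1/32) = 485/(-1/32) = 485*(-32) = -15520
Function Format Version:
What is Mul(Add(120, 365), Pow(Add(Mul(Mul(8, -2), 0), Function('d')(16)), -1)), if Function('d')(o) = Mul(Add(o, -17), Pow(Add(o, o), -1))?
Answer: -15520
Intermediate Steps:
Function('d')(o) = Mul(Rational(1, 2), Pow(o, -1), Add(-17, o)) (Function('d')(o) = Mul(Add(-17, o), Pow(Mul(2, o), -1)) = Mul(Add(-17, o), Mul(Rational(1, 2), Pow(o, -1))) = Mul(Rational(1, 2), Pow(o, -1), Add(-17, o)))
Mul(Add(120, 365), Pow(Add(Mul(Mul(8, -2), 0), Function('d')(16)), -1)) = Mul(Add(120, 365), Pow(Add(Mul(Mul(8, -2), 0), Mul(Rational(1, 2), Pow(16, -1), Add(-17, 16))), -1)) = Mul(485, Pow(Add(Mul(-16, 0), Mul(Rational(1, 2), Rational(1, 16), -1)), -1)) = Mul(485, Pow(Add(0, Rational(-1, 32)), -1)) = Mul(485, Pow(Rational(-1, 32), -1)) = Mul(485, -32) = -15520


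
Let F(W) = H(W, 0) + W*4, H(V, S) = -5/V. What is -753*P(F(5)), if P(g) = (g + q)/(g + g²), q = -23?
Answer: 753/95 ≈ 7.9263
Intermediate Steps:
F(W) = -5/W + 4*W (F(W) = -5/W + W*4 = -5/W + 4*W)
P(g) = (-23 + g)/(g + g²) (P(g) = (g - 23)/(g + g²) = (-23 + g)/(g + g²))
-753*P(F(5)) = -753*(-23 + (-5/5 + 4*5))/((-5/5 + 4*5)*(1 + (-5/5 + 4*5))) = -753*(-23 + (-5*⅕ + 20))/((-5*⅕ + 20)*(1 + (-5*⅕ + 20))) = -753*(-23 + (-1 + 20))/((-1 + 20)*(1 + (-1 + 20))) = -753*(-23 + 19)/(19*(1 + 19)) = -753*(-4)/(19*20) = -753*(-1/95) = 753/95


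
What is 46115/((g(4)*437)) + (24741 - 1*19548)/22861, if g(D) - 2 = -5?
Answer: -45540304/1303077 ≈ -34.948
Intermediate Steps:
g(D) = -3 (g(D) = 2 - 5 = -3)
46115/((g(4)*437)) + (24741 - 1*19548)/22861 = 46115/((-3*437)) + (24741 - 1*19548)/22861 = 46115/(-1311) + (24741 - 19548)*(1/22861) = 46115*(-1/1311) + 5193*(1/22861) = -2005/57 + 5193/22861 = -45540304/1303077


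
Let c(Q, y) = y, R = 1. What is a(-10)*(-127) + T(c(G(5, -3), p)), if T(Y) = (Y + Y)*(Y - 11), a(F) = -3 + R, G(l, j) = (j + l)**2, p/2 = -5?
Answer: 674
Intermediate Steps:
p = -10 (p = 2*(-5) = -10)
a(F) = -2 (a(F) = -3 + 1 = -2)
T(Y) = 2*Y*(-11 + Y) (T(Y) = (2*Y)*(-11 + Y) = 2*Y*(-11 + Y))
a(-10)*(-127) + T(c(G(5, -3), p)) = -2*(-127) + 2*(-10)*(-11 - 10) = 254 + 2*(-10)*(-21) = 254 + 420 = 674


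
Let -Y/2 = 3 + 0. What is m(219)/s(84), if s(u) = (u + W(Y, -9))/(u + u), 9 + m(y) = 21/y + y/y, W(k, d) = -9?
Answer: -32312/1825 ≈ -17.705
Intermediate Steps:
Y = -6 (Y = -2*(3 + 0) = -2*3 = -6)
m(y) = -8 + 21/y (m(y) = -9 + (21/y + y/y) = -9 + (21/y + 1) = -9 + (1 + 21/y) = -8 + 21/y)
s(u) = (-9 + u)/(2*u) (s(u) = (u - 9)/(u + u) = (-9 + u)/((2*u)) = (-9 + u)*(1/(2*u)) = (-9 + u)/(2*u))
m(219)/s(84) = (-8 + 21/219)/(((1/2)*(-9 + 84)/84)) = (-8 + 21*(1/219))/(((1/2)*(1/84)*75)) = (-8 + 7/73)/(25/56) = -577/73*56/25 = -32312/1825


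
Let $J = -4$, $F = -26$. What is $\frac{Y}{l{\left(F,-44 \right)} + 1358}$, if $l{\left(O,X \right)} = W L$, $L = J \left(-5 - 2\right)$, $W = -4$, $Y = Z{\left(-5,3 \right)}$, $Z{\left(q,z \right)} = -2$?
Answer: $- \frac{1}{623} \approx -0.0016051$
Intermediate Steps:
$Y = -2$
$L = 28$ ($L = - 4 \left(-5 - 2\right) = \left(-4\right) \left(-7\right) = 28$)
$l{\left(O,X \right)} = -112$ ($l{\left(O,X \right)} = \left(-4\right) 28 = -112$)
$\frac{Y}{l{\left(F,-44 \right)} + 1358} = - \frac{2}{-112 + 1358} = - \frac{2}{1246} = \left(-2\right) \frac{1}{1246} = - \frac{1}{623}$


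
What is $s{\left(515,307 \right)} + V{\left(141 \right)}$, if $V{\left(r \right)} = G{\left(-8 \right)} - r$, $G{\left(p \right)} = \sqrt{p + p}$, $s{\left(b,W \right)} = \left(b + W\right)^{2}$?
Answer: $675543 + 4 i \approx 6.7554 \cdot 10^{5} + 4.0 i$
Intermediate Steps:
$s{\left(b,W \right)} = \left(W + b\right)^{2}$
$G{\left(p \right)} = \sqrt{2} \sqrt{p}$ ($G{\left(p \right)} = \sqrt{2 p} = \sqrt{2} \sqrt{p}$)
$V{\left(r \right)} = - r + 4 i$ ($V{\left(r \right)} = \sqrt{2} \sqrt{-8} - r = \sqrt{2} \cdot 2 i \sqrt{2} - r = 4 i - r = - r + 4 i$)
$s{\left(515,307 \right)} + V{\left(141 \right)} = \left(307 + 515\right)^{2} + \left(\left(-1\right) 141 + 4 i\right) = 822^{2} - \left(141 - 4 i\right) = 675684 - \left(141 - 4 i\right) = 675543 + 4 i$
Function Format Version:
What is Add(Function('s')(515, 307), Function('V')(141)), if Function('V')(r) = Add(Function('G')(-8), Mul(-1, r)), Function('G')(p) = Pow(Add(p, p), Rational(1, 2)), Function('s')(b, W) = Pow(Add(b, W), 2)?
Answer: Add(675543, Mul(4, I)) ≈ Add(6.7554e+5, Mul(4.0000, I))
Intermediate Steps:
Function('s')(b, W) = Pow(Add(W, b), 2)
Function('G')(p) = Mul(Pow(2, Rational(1, 2)), Pow(p, Rational(1, 2))) (Function('G')(p) = Pow(Mul(2, p), Rational(1, 2)) = Mul(Pow(2, Rational(1, 2)), Pow(p, Rational(1, 2))))
Function('V')(r) = Add(Mul(-1, r), Mul(4, I)) (Function('V')(r) = Add(Mul(Pow(2, Rational(1, 2)), Pow(-8, Rational(1, 2))), Mul(-1, r)) = Add(Mul(Pow(2, Rational(1, 2)), Mul(2, I, Pow(2, Rational(1, 2)))), Mul(-1, r)) = Add(Mul(4, I), Mul(-1, r)) = Add(Mul(-1, r), Mul(4, I)))
Add(Function('s')(515, 307), Function('V')(141)) = Add(Pow(Add(307, 515), 2), Add(Mul(-1, 141), Mul(4, I))) = Add(Pow(822, 2), Add(-141, Mul(4, I))) = Add(675684, Add(-141, Mul(4, I))) = Add(675543, Mul(4, I))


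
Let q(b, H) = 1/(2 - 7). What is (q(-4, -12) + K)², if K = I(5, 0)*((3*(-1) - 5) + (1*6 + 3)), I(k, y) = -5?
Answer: 676/25 ≈ 27.040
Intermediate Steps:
q(b, H) = -⅕ (q(b, H) = 1/(-5) = -⅕)
K = -5 (K = -5*((3*(-1) - 5) + (1*6 + 3)) = -5*((-3 - 5) + (6 + 3)) = -5*(-8 + 9) = -5*1 = -5)
(q(-4, -12) + K)² = (-⅕ - 5)² = (-26/5)² = 676/25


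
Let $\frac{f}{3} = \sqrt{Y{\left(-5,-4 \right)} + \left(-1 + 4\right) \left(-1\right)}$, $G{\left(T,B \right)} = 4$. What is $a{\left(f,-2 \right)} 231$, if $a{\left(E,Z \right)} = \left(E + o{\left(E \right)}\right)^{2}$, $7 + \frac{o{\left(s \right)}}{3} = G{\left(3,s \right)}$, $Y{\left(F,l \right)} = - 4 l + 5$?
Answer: $56133 - 37422 \sqrt{2} \approx 3210.3$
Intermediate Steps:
$Y{\left(F,l \right)} = 5 - 4 l$
$o{\left(s \right)} = -9$ ($o{\left(s \right)} = -21 + 3 \cdot 4 = -21 + 12 = -9$)
$f = 9 \sqrt{2}$ ($f = 3 \sqrt{\left(5 - -16\right) + \left(-1 + 4\right) \left(-1\right)} = 3 \sqrt{\left(5 + 16\right) + 3 \left(-1\right)} = 3 \sqrt{21 - 3} = 3 \sqrt{18} = 3 \cdot 3 \sqrt{2} = 9 \sqrt{2} \approx 12.728$)
$a{\left(E,Z \right)} = \left(-9 + E\right)^{2}$ ($a{\left(E,Z \right)} = \left(E - 9\right)^{2} = \left(-9 + E\right)^{2}$)
$a{\left(f,-2 \right)} 231 = \left(-9 + 9 \sqrt{2}\right)^{2} \cdot 231 = 231 \left(-9 + 9 \sqrt{2}\right)^{2}$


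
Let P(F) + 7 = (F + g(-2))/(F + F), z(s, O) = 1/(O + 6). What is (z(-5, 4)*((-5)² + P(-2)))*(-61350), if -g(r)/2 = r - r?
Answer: -226995/2 ≈ -1.1350e+5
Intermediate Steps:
z(s, O) = 1/(6 + O)
g(r) = 0 (g(r) = -2*(r - r) = -2*0 = 0)
P(F) = -13/2 (P(F) = -7 + (F + 0)/(F + F) = -7 + F/((2*F)) = -7 + F*(1/(2*F)) = -7 + ½ = -13/2)
(z(-5, 4)*((-5)² + P(-2)))*(-61350) = (((-5)² - 13/2)/(6 + 4))*(-61350) = ((25 - 13/2)/10)*(-61350) = ((⅒)*(37/2))*(-61350) = (37/20)*(-61350) = -226995/2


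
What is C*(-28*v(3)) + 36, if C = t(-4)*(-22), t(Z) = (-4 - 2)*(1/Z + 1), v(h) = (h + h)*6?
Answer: -99756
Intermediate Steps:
v(h) = 12*h (v(h) = (2*h)*6 = 12*h)
t(Z) = -6 - 6/Z (t(Z) = -6*(1 + 1/Z) = -6 - 6/Z)
C = 99 (C = (-6 - 6/(-4))*(-22) = (-6 - 6*(-1/4))*(-22) = (-6 + 3/2)*(-22) = -9/2*(-22) = 99)
C*(-28*v(3)) + 36 = 99*(-336*3) + 36 = 99*(-28*36) + 36 = 99*(-1008) + 36 = -99792 + 36 = -99756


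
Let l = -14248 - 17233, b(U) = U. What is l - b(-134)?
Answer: -31347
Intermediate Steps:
l = -31481
l - b(-134) = -31481 - 1*(-134) = -31481 + 134 = -31347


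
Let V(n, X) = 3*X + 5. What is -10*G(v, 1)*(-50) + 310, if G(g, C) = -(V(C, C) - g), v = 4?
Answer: -1690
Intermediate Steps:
V(n, X) = 5 + 3*X
G(g, C) = -5 + g - 3*C (G(g, C) = -((5 + 3*C) - g) = -(5 - g + 3*C) = -5 + g - 3*C)
-10*G(v, 1)*(-50) + 310 = -10*(-5 + 4 - 3*1)*(-50) + 310 = -10*(-5 + 4 - 3)*(-50) + 310 = -10*(-4)*(-50) + 310 = 40*(-50) + 310 = -2000 + 310 = -1690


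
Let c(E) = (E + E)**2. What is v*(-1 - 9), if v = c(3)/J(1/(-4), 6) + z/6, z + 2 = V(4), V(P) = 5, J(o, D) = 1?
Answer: -365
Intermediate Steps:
c(E) = 4*E**2 (c(E) = (2*E)**2 = 4*E**2)
z = 3 (z = -2 + 5 = 3)
v = 73/2 (v = (4*3**2)/1 + 3/6 = (4*9)*1 + 3*(1/6) = 36*1 + 1/2 = 36 + 1/2 = 73/2 ≈ 36.500)
v*(-1 - 9) = 73*(-1 - 9)/2 = (73/2)*(-10) = -365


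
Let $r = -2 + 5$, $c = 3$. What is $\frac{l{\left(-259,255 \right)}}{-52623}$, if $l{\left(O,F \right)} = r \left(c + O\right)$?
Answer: $\frac{256}{17541} \approx 0.014594$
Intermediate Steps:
$r = 3$
$l{\left(O,F \right)} = 9 + 3 O$ ($l{\left(O,F \right)} = 3 \left(3 + O\right) = 9 + 3 O$)
$\frac{l{\left(-259,255 \right)}}{-52623} = \frac{9 + 3 \left(-259\right)}{-52623} = \left(9 - 777\right) \left(- \frac{1}{52623}\right) = \left(-768\right) \left(- \frac{1}{52623}\right) = \frac{256}{17541}$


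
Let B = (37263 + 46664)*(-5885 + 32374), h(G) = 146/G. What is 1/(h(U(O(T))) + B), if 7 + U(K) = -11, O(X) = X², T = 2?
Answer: 9/20008280654 ≈ 4.4981e-10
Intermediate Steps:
U(K) = -18 (U(K) = -7 - 11 = -18)
B = 2223142303 (B = 83927*26489 = 2223142303)
1/(h(U(O(T))) + B) = 1/(146/(-18) + 2223142303) = 1/(146*(-1/18) + 2223142303) = 1/(-73/9 + 2223142303) = 1/(20008280654/9) = 9/20008280654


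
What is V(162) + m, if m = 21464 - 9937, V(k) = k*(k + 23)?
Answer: 41497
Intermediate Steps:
V(k) = k*(23 + k)
m = 11527
V(162) + m = 162*(23 + 162) + 11527 = 162*185 + 11527 = 29970 + 11527 = 41497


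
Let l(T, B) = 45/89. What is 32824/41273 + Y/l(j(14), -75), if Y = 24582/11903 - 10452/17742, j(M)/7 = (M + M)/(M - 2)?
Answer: 242831318667236/65371177740735 ≈ 3.7147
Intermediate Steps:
j(M) = 14*M/(-2 + M) (j(M) = 7*((M + M)/(M - 2)) = 7*((2*M)/(-2 + M)) = 7*(2*M/(-2 + M)) = 14*M/(-2 + M))
Y = 51953948/35197171 (Y = 24582*(1/11903) - 10452*1/17742 = 24582/11903 - 1742/2957 = 51953948/35197171 ≈ 1.4761)
l(T, B) = 45/89 (l(T, B) = 45*(1/89) = 45/89)
32824/41273 + Y/l(j(14), -75) = 32824/41273 + 51953948/(35197171*(45/89)) = 32824*(1/41273) + (51953948/35197171)*(89/45) = 32824/41273 + 4623901372/1583872695 = 242831318667236/65371177740735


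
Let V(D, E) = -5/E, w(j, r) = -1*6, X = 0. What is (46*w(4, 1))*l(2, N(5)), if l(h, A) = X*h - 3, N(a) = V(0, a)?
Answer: 828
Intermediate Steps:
w(j, r) = -6
N(a) = -5/a
l(h, A) = -3 (l(h, A) = 0*h - 3 = 0 - 3 = -3)
(46*w(4, 1))*l(2, N(5)) = (46*(-6))*(-3) = -276*(-3) = 828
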